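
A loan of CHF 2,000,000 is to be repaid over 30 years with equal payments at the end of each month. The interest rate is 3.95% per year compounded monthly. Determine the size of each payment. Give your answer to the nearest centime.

CHF 9,490.74

Level ordinary annuity; solve PV = PMT × [(1 − (1+r)^−n)/r] for PMT.
Periodic rate r = 0.0395/12 per month; n is counted in months.
With n = 360: PMT = 2,000,000 / ([(1 − (1+r)^−n)/r]) = CHF 9,490.74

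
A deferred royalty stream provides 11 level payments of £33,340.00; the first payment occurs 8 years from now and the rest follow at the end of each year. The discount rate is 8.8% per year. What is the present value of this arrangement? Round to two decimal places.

Ordinary annuity of 11 payments, first payment at period 8.
Periodic rate r = 0.088 per year.
The ordinary-annuity PV formula values the stream one period before the first payment (period 7); discount that back 7 periods:
PV₀ = 33,340 × [1 − (1+r)^−11] / r × (1+r)^−7 = £126,916.78

£126,916.78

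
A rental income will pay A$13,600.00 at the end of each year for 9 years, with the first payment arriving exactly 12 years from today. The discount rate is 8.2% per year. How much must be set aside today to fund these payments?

Ordinary annuity of 9 payments, first payment at period 12.
Periodic rate r = 0.082 per year.
The ordinary-annuity PV formula values the stream one period before the first payment (period 11); discount that back 11 periods:
PV₀ = 13,600 × [1 − (1+r)^−9] / r × (1+r)^−11 = A$35,407.81

A$35,407.81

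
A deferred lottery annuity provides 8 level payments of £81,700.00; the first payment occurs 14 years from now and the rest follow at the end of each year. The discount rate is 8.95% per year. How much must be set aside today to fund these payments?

Ordinary annuity of 8 payments, first payment at period 14.
Periodic rate r = 0.0895 per year.
The ordinary-annuity PV formula values the stream one period before the first payment (period 13); discount that back 13 periods:
PV₀ = 81,700 × [1 − (1+r)^−8] / r × (1+r)^−13 = £148,654.80

£148,654.80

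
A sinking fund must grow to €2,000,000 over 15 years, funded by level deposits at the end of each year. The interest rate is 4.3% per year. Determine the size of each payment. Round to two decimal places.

Level ordinary annuity; solve FV = PMT × [((1+r)^n − 1)/r] for PMT.
Periodic rate r = 0.043 per year.
With n = 15: PMT = 2,000,000 / ([((1+r)^n − 1)/r]) = €97,675.96

€97,675.96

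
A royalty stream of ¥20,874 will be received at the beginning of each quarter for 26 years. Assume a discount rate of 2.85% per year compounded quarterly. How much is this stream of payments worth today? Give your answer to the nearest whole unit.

¥1,540,513

This is an annuity due: 104 payments of ¥20,874 at the beginning of each quarter.
Periodic rate r = 0.0285/4 per quarter; n is counted in quarters.
PV = PMT × [(1 − (1+r)^−n)/r] × (1+r) = 20,874 × [1 − (1+r)^−104] / r × (1+r) = ¥1,540,513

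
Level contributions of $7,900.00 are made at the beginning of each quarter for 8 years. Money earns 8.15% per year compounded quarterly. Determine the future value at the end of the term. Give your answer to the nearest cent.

$358,772.56

This is an annuity due: 32 deposits of $7,900.00 at the beginning of each quarter.
Periodic rate r = 0.0815/4 per quarter; n is counted in quarters.
FV = PMT × [((1+r)^n − 1)/r] × (1+r) = 7,900 × [(1+r)^32 − 1] / r × (1+r) = $358,772.56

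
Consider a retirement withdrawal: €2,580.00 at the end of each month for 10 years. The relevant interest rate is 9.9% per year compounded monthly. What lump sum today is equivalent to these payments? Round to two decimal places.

€196,052.20

This is an ordinary annuity: 120 payments of €2,580.00 at the end of each month.
Periodic rate r = 0.099/12 per month; n is counted in months.
PV = PMT × [(1 − (1+r)^−n)/r] = 2,580 × [1 − (1+r)^−120] / r = €196,052.20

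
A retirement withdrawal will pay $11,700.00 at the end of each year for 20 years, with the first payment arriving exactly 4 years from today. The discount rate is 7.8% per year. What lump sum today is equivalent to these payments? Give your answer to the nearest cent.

Ordinary annuity of 20 payments, first payment at period 4.
Periodic rate r = 0.078 per year.
The ordinary-annuity PV formula values the stream one period before the first payment (period 3); discount that back 3 periods:
PV₀ = 11,700 × [1 − (1+r)^−20] / r × (1+r)^−3 = $93,078.84

$93,078.84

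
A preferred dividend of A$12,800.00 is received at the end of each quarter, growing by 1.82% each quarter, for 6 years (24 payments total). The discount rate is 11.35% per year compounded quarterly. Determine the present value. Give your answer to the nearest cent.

A$267,076.81

Periodic rate r = 0.1135/4 per quarter; n is counted in quarters.
Growing ordinary annuity: PV = PMT₁ × [1 − ((1+g)/(1+r))^n] / (r − g) = 12,800 × [1 − ((1+0.0182)/(1+r))^24] / (r − 0.0182) = A$267,076.81.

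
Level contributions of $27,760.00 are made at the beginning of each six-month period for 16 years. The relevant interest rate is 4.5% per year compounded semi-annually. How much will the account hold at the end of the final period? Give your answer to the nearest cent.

$1,309,606.18

This is an annuity due: 32 deposits of $27,760.00 at the beginning of each six-month period.
Periodic rate r = 0.045/2 per half-year; n is counted in half-years.
FV = PMT × [((1+r)^n − 1)/r] × (1+r) = 27,760 × [(1+r)^32 − 1] / r × (1+r) = $1,309,606.18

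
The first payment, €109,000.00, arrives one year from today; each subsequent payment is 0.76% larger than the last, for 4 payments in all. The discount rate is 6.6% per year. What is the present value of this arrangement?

Periodic rate r = 0.066 per year.
Growing ordinary annuity: PV = PMT₁ × [1 − ((1+g)/(1+r))^n] / (r − g) = 109,000 × [1 − ((1+0.0076)/(1+r))^4] / (r − 0.0076) = €376,605.78.

€376,605.78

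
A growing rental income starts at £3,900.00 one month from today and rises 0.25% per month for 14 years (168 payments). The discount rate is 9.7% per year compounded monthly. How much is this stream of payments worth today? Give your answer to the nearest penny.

Periodic rate r = 0.097/12 per month; n is counted in months.
Growing ordinary annuity: PV = PMT₁ × [1 − ((1+g)/(1+r))^n] / (r − g) = 3,900 × [1 − ((1+0.0025)/(1+r))^168] / (r − 0.0025) = £423,752.15.

£423,752.15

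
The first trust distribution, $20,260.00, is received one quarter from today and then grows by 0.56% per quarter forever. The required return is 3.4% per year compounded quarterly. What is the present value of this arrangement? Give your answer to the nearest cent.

Periodic rate r = 0.034/4 per quarter.
Growing perpetuity (Gordon): PV = PMT₁ / (r − g) = 20,260 / (r − 0.0056) = $6,986,206.90.

$6,986,206.90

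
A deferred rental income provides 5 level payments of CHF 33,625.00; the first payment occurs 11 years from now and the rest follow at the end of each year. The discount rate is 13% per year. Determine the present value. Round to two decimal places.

Ordinary annuity of 5 payments, first payment at period 11.
Periodic rate r = 0.13 per year.
The ordinary-annuity PV formula values the stream one period before the first payment (period 10); discount that back 10 periods:
PV₀ = 33,625 × [1 − (1+r)^−5] / r × (1+r)^−10 = CHF 34,840.05

CHF 34,840.05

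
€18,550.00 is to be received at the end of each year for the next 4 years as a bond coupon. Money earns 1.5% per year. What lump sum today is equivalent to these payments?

€71,498.84

This is an ordinary annuity: 4 payments of €18,550.00 at the end of each year.
Periodic rate r = 0.015 per year.
PV = PMT × [(1 − (1+r)^−n)/r] = 18,550 × [1 − (1+r)^−4] / r = €71,498.84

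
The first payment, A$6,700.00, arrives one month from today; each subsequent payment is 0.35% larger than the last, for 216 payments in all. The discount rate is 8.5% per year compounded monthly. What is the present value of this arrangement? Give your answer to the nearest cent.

A$1,003,977.16

Periodic rate r = 0.085/12 per month; n is counted in months.
Growing ordinary annuity: PV = PMT₁ × [1 − ((1+g)/(1+r))^n] / (r − g) = 6,700 × [1 − ((1+0.0035)/(1+r))^216] / (r − 0.0035) = A$1,003,977.16.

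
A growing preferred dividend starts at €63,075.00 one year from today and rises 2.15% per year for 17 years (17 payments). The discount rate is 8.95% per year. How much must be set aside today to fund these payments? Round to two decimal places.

Periodic rate r = 0.0895 per year.
Growing ordinary annuity: PV = PMT₁ × [1 − ((1+g)/(1+r))^n] / (r − g) = 63,075 × [1 − ((1+0.0215)/(1+r))^17] / (r − 0.0215) = €617,447.90.

€617,447.90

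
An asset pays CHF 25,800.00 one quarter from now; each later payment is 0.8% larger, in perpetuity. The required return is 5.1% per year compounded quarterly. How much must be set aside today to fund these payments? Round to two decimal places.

Periodic rate r = 0.051/4 per quarter.
Growing perpetuity (Gordon): PV = PMT₁ / (r − g) = 25,800 / (r − 0.008) = CHF 5,431,578.95.

CHF 5,431,578.95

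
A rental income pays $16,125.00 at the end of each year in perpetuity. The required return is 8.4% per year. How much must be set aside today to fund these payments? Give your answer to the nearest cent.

Periodic rate r = 0.084 per year.
Level perpetuity: PV = PMT / r = 16,125 / (0.084) = $191,964.29.

$191,964.29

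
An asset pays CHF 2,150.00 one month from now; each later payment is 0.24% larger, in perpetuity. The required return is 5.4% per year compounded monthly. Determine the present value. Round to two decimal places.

CHF 1,023,809.52

Periodic rate r = 0.054/12 per month.
Growing perpetuity (Gordon): PV = PMT₁ / (r − g) = 2,150 / (r − 0.0024) = CHF 1,023,809.52.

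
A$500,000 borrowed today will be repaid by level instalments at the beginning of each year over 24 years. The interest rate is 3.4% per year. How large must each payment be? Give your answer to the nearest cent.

Level annuity due; solve PV = PMT × [(1 − (1+r)^−n)/r] × (1+r) for PMT.
Periodic rate r = 0.034 per year.
With n = 24: PMT = 500,000 / ([(1 − (1+r)^−n)/r] × (1+r)) = A$29,797.19

A$29,797.19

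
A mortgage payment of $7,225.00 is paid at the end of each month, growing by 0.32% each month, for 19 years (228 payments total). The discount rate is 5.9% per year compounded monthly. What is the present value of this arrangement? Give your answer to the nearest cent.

$1,358,664.53

Periodic rate r = 0.059/12 per month; n is counted in months.
Growing ordinary annuity: PV = PMT₁ × [1 − ((1+g)/(1+r))^n] / (r − g) = 7,225 × [1 − ((1+0.0032)/(1+r))^228] / (r − 0.0032) = $1,358,664.53.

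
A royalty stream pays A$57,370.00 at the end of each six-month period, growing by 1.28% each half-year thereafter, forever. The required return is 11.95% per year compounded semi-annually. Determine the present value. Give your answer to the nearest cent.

Periodic rate r = 0.1195/2 per half-year.
Growing perpetuity (Gordon): PV = PMT₁ / (r − g) = 57,370 / (r − 0.0128) = A$1,221,938.23.

A$1,221,938.23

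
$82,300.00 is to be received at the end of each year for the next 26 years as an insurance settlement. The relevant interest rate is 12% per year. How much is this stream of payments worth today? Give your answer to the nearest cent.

$649,812.81

This is an ordinary annuity: 26 payments of $82,300.00 at the end of each year.
Periodic rate r = 0.12 per year.
PV = PMT × [(1 − (1+r)^−n)/r] = 82,300 × [1 − (1+r)^−26] / r = $649,812.81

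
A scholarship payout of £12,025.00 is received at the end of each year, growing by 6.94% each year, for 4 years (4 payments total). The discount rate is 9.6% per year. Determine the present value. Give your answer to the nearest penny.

Periodic rate r = 0.096 per year.
Growing ordinary annuity: PV = PMT₁ × [1 − ((1+g)/(1+r))^n] / (r − g) = 12,025 × [1 − ((1+0.0694)/(1+r))^4] / (r − 0.0694) = £42,314.85.

£42,314.85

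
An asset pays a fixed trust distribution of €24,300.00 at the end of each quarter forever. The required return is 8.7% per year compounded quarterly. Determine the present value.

€1,117,241.38

Periodic rate r = 0.087/4 per quarter.
Level perpetuity: PV = PMT / r = 24,300 / (0.087/4) = €1,117,241.38.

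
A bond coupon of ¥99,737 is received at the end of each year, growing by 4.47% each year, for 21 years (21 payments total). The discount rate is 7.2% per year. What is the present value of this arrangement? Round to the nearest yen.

Periodic rate r = 0.072 per year.
Growing ordinary annuity: PV = PMT₁ × [1 − ((1+g)/(1+r))^n] / (r − g) = 99,737 × [1 − ((1+0.0447)/(1+r))^21] / (r − 0.0447) = ¥1,528,039.

¥1,528,039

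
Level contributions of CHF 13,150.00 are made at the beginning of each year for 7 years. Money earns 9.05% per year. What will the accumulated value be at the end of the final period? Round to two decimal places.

CHF 132,137.38

This is an annuity due: 7 deposits of CHF 13,150.00 at the beginning of each year.
Periodic rate r = 0.0905 per year.
FV = PMT × [((1+r)^n − 1)/r] × (1+r) = 13,150 × [(1+r)^7 − 1] / r × (1+r) = CHF 132,137.38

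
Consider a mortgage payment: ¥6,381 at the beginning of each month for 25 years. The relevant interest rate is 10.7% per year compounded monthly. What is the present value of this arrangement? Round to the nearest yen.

¥671,663

This is an annuity due: 300 payments of ¥6,381 at the beginning of each month.
Periodic rate r = 0.107/12 per month; n is counted in months.
PV = PMT × [(1 − (1+r)^−n)/r] × (1+r) = 6,381 × [1 − (1+r)^−300] / r × (1+r) = ¥671,663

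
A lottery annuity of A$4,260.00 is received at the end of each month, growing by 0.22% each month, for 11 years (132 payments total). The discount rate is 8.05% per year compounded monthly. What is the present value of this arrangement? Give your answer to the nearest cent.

A$422,411.68

Periodic rate r = 0.0805/12 per month; n is counted in months.
Growing ordinary annuity: PV = PMT₁ × [1 − ((1+g)/(1+r))^n] / (r − g) = 4,260 × [1 − ((1+0.0022)/(1+r))^132] / (r − 0.0022) = A$422,411.68.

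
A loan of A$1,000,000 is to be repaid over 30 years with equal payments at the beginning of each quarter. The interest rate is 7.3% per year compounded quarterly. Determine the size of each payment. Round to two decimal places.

A$20,232.40

Level annuity due; solve PV = PMT × [(1 − (1+r)^−n)/r] × (1+r) for PMT.
Periodic rate r = 0.073/4 per quarter; n is counted in quarters.
With n = 120: PMT = 1,000,000 / ([(1 − (1+r)^−n)/r] × (1+r)) = A$20,232.40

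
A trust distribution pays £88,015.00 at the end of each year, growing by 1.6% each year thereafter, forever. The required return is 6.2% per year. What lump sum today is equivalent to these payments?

Periodic rate r = 0.062 per year.
Growing perpetuity (Gordon): PV = PMT₁ / (r − g) = 88,015 / (r − 0.016) = £1,913,369.57.

£1,913,369.57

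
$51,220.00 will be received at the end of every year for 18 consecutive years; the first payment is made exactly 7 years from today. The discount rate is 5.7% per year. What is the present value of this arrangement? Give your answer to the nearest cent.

Ordinary annuity of 18 payments, first payment at period 7.
Periodic rate r = 0.057 per year.
The ordinary-annuity PV formula values the stream one period before the first payment (period 6); discount that back 6 periods:
PV₀ = 51,220 × [1 − (1+r)^−18] / r × (1+r)^−6 = $406,784.09

$406,784.09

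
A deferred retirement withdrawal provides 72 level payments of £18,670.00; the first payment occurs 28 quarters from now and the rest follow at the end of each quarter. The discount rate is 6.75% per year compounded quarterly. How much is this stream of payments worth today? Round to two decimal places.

Ordinary annuity of 72 payments, first payment at period 28.
Periodic rate r = 0.0675/4 per quarter; n is counted in quarters.
The ordinary-annuity PV formula values the stream one period before the first payment (period 27); discount that back 27 periods:
PV₀ = 18,670 × [1 − (1+r)^−72] / r × (1+r)^−27 = £493,105.26

£493,105.26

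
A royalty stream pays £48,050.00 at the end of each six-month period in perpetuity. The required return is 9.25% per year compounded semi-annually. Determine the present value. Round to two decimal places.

£1,038,918.92

Periodic rate r = 0.0925/2 per half-year.
Level perpetuity: PV = PMT / r = 48,050 / (0.0925/2) = £1,038,918.92.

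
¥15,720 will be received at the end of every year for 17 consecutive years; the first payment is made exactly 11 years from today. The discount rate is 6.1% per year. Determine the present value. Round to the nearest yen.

Ordinary annuity of 17 payments, first payment at period 11.
Periodic rate r = 0.061 per year.
The ordinary-annuity PV formula values the stream one period before the first payment (period 10); discount that back 10 periods:
PV₀ = 15,720 × [1 − (1+r)^−17] / r × (1+r)^−10 = ¥90,454

¥90,454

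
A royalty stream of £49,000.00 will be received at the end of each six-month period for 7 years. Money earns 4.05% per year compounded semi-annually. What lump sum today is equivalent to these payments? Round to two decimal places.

£592,163.80

This is an ordinary annuity: 14 payments of £49,000.00 at the end of each six-month period.
Periodic rate r = 0.0405/2 per half-year; n is counted in half-years.
PV = PMT × [(1 − (1+r)^−n)/r] = 49,000 × [1 − (1+r)^−14] / r = £592,163.80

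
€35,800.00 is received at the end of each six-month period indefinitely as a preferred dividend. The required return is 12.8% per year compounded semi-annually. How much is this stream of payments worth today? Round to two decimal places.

Periodic rate r = 0.128/2 per half-year.
Level perpetuity: PV = PMT / r = 35,800 / (0.128/2) = €559,375.00.

€559,375.00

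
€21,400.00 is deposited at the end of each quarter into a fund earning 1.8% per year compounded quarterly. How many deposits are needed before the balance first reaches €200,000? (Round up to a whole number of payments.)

Periodic rate r = 0.018/4 per quarter; n is counted in quarters.
Ordinary annuity FV: 200,000 = 21,400 × [((1+r)^n − 1)/r].
(1+r)^n = 1 + 200,000 × r / 21,400, so n = ln(1 + 200,000·r/21,400) / ln(1+r) = 9.18.
Round up to a whole number of payments: n = 10.

10 payments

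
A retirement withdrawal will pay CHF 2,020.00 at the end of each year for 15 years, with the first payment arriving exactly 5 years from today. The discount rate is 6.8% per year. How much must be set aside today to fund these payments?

CHF 14,321.55

Ordinary annuity of 15 payments, first payment at period 5.
Periodic rate r = 0.068 per year.
The ordinary-annuity PV formula values the stream one period before the first payment (period 4); discount that back 4 periods:
PV₀ = 2,020 × [1 − (1+r)^−15] / r × (1+r)^−4 = CHF 14,321.55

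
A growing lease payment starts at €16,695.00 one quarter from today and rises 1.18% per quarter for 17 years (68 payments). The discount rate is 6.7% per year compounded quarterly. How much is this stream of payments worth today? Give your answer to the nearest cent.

€952,507.44

Periodic rate r = 0.067/4 per quarter; n is counted in quarters.
Growing ordinary annuity: PV = PMT₁ × [1 − ((1+g)/(1+r))^n] / (r − g) = 16,695 × [1 − ((1+0.0118)/(1+r))^68] / (r − 0.0118) = €952,507.44.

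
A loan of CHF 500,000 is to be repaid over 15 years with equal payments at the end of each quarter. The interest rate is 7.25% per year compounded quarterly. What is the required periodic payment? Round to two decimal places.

CHF 13,738.48

Level ordinary annuity; solve PV = PMT × [(1 − (1+r)^−n)/r] for PMT.
Periodic rate r = 0.0725/4 per quarter; n is counted in quarters.
With n = 60: PMT = 500,000 / ([(1 − (1+r)^−n)/r]) = CHF 13,738.48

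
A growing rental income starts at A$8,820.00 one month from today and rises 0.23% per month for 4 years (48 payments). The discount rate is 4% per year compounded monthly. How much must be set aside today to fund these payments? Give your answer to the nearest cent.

Periodic rate r = 0.04/12 per month; n is counted in months.
Growing ordinary annuity: PV = PMT₁ × [1 − ((1+g)/(1+r))^n] / (r − g) = 8,820 × [1 − ((1+0.0023)/(1+r))^48] / (r − 0.0023) = A$411,900.51.

A$411,900.51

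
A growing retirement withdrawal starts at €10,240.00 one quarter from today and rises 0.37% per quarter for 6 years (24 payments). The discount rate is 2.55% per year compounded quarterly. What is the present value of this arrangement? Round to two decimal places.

€236,881.99

Periodic rate r = 0.0255/4 per quarter; n is counted in quarters.
Growing ordinary annuity: PV = PMT₁ × [1 − ((1+g)/(1+r))^n] / (r − g) = 10,240 × [1 − ((1+0.0037)/(1+r))^24] / (r − 0.0037) = €236,881.99.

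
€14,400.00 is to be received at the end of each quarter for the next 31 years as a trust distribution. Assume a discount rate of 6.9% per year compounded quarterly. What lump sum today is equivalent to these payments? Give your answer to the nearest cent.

This is an ordinary annuity: 124 payments of €14,400.00 at the end of each quarter.
Periodic rate r = 0.069/4 per quarter; n is counted in quarters.
PV = PMT × [(1 − (1+r)^−n)/r] = 14,400 × [1 − (1+r)^−124] / r = €734,658.47

€734,658.47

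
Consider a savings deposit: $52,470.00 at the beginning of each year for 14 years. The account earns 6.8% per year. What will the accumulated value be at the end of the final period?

This is an annuity due: 14 deposits of $52,470.00 at the beginning of each year.
Periodic rate r = 0.068 per year.
FV = PMT × [((1+r)^n − 1)/r] × (1+r) = 52,470 × [(1+r)^14 − 1] / r × (1+r) = $1,245,915.20

$1,245,915.20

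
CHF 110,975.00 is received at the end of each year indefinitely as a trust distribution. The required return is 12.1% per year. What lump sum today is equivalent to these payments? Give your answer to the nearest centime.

CHF 917,148.76

Periodic rate r = 0.121 per year.
Level perpetuity: PV = PMT / r = 110,975 / (0.121) = CHF 917,148.76.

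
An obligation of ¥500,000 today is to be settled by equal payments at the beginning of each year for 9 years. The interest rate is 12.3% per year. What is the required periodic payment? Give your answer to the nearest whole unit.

¥84,517

Level annuity due; solve PV = PMT × [(1 − (1+r)^−n)/r] × (1+r) for PMT.
Periodic rate r = 0.123 per year.
With n = 9: PMT = 500,000 / ([(1 − (1+r)^−n)/r] × (1+r)) = ¥84,517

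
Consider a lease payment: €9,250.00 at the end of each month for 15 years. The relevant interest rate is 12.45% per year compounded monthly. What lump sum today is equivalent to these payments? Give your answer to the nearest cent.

€752,479.08

This is an ordinary annuity: 180 payments of €9,250.00 at the end of each month.
Periodic rate r = 0.1245/12 per month; n is counted in months.
PV = PMT × [(1 − (1+r)^−n)/r] = 9,250 × [1 − (1+r)^−180] / r = €752,479.08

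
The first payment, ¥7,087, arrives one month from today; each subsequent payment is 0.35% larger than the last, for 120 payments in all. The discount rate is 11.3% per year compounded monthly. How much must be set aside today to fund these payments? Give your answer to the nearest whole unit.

¥606,222

Periodic rate r = 0.113/12 per month; n is counted in months.
Growing ordinary annuity: PV = PMT₁ × [1 − ((1+g)/(1+r))^n] / (r − g) = 7,087 × [1 − ((1+0.0035)/(1+r))^120] / (r − 0.0035) = ¥606,222.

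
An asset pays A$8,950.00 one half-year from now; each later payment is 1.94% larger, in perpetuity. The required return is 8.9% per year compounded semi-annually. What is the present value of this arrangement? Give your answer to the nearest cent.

Periodic rate r = 0.089/2 per half-year.
Growing perpetuity (Gordon): PV = PMT₁ / (r − g) = 8,950 / (r − 0.0194) = A$356,573.71.

A$356,573.71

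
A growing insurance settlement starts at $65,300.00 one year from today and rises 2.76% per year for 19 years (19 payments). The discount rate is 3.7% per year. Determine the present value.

$1,103,662.04

Periodic rate r = 0.037 per year.
Growing ordinary annuity: PV = PMT₁ × [1 − ((1+g)/(1+r))^n] / (r − g) = 65,300 × [1 − ((1+0.0276)/(1+r))^19] / (r − 0.0276) = $1,103,662.04.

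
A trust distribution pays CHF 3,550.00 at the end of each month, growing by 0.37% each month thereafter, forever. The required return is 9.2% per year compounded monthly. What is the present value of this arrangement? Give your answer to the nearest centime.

Periodic rate r = 0.092/12 per month.
Growing perpetuity (Gordon): PV = PMT₁ / (r − g) = 3,550 / (r − 0.0037) = CHF 894,957.98.

CHF 894,957.98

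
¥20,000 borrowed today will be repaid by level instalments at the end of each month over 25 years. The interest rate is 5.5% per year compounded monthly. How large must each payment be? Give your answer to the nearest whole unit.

Level ordinary annuity; solve PV = PMT × [(1 − (1+r)^−n)/r] for PMT.
Periodic rate r = 0.055/12 per month; n is counted in months.
With n = 300: PMT = 20,000 / ([(1 − (1+r)^−n)/r]) = ¥123

¥123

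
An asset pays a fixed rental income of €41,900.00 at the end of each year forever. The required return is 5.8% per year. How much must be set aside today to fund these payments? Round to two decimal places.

€722,413.79

Periodic rate r = 0.058 per year.
Level perpetuity: PV = PMT / r = 41,900 / (0.058) = €722,413.79.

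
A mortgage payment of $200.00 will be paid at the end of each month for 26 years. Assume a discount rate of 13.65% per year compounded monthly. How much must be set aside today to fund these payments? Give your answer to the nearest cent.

$17,066.63

This is an ordinary annuity: 312 payments of $200.00 at the end of each month.
Periodic rate r = 0.1365/12 per month; n is counted in months.
PV = PMT × [(1 − (1+r)^−n)/r] = 200 × [1 − (1+r)^−312] / r = $17,066.63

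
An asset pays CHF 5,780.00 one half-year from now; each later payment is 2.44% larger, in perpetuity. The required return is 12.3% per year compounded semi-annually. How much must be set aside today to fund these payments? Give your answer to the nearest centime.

Periodic rate r = 0.123/2 per half-year.
Growing perpetuity (Gordon): PV = PMT₁ / (r − g) = 5,780 / (r − 0.0244) = CHF 155,795.15.

CHF 155,795.15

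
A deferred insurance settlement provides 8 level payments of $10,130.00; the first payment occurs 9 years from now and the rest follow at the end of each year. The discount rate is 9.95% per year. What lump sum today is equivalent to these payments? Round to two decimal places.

$25,349.35

Ordinary annuity of 8 payments, first payment at period 9.
Periodic rate r = 0.0995 per year.
The ordinary-annuity PV formula values the stream one period before the first payment (period 8); discount that back 8 periods:
PV₀ = 10,130 × [1 − (1+r)^−8] / r × (1+r)^−8 = $25,349.35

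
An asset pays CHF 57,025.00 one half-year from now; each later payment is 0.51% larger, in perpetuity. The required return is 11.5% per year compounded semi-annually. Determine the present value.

Periodic rate r = 0.115/2 per half-year.
Growing perpetuity (Gordon): PV = PMT₁ / (r − g) = 57,025 / (r − 0.0051) = CHF 1,088,263.36.

CHF 1,088,263.36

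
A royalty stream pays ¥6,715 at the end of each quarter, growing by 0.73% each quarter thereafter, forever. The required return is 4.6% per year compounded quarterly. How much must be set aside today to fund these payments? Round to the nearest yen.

¥1,598,810

Periodic rate r = 0.046/4 per quarter.
Growing perpetuity (Gordon): PV = PMT₁ / (r − g) = 6,715 / (r − 0.0073) = ¥1,598,810.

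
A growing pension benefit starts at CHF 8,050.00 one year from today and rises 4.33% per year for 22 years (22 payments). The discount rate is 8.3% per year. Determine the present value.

CHF 113,608.35

Periodic rate r = 0.083 per year.
Growing ordinary annuity: PV = PMT₁ × [1 − ((1+g)/(1+r))^n] / (r − g) = 8,050 × [1 − ((1+0.0433)/(1+r))^22] / (r − 0.0433) = CHF 113,608.35.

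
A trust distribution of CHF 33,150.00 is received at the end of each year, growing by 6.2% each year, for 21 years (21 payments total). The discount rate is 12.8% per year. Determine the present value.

CHF 360,672.69

Periodic rate r = 0.128 per year.
Growing ordinary annuity: PV = PMT₁ × [1 − ((1+g)/(1+r))^n] / (r − g) = 33,150 × [1 − ((1+0.062)/(1+r))^21] / (r − 0.062) = CHF 360,672.69.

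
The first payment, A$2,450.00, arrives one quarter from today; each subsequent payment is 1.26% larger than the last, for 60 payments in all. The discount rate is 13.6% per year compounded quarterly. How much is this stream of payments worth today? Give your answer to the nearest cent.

Periodic rate r = 0.136/4 per quarter; n is counted in quarters.
Growing ordinary annuity: PV = PMT₁ × [1 − ((1+g)/(1+r))^n] / (r − g) = 2,450 × [1 − ((1+0.0126)/(1+r))^60] / (r − 0.0126) = A$81,842.58.

A$81,842.58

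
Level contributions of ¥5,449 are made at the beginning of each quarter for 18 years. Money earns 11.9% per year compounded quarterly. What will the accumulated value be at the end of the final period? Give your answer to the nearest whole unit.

¥1,368,258

This is an annuity due: 72 deposits of ¥5,449 at the beginning of each quarter.
Periodic rate r = 0.119/4 per quarter; n is counted in quarters.
FV = PMT × [((1+r)^n − 1)/r] × (1+r) = 5,449 × [(1+r)^72 − 1] / r × (1+r) = ¥1,368,258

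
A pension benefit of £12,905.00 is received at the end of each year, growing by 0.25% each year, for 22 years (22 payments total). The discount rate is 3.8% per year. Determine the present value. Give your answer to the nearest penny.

Periodic rate r = 0.038 per year.
Growing ordinary annuity: PV = PMT₁ × [1 − ((1+g)/(1+r))^n] / (r − g) = 12,905 × [1 − ((1+0.0025)/(1+r))^22] / (r − 0.0025) = £194,459.80.

£194,459.80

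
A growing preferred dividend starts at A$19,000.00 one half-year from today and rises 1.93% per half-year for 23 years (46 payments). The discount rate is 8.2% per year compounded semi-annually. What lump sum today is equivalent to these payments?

A$543,334.89

Periodic rate r = 0.082/2 per half-year; n is counted in half-years.
Growing ordinary annuity: PV = PMT₁ × [1 − ((1+g)/(1+r))^n] / (r − g) = 19,000 × [1 − ((1+0.0193)/(1+r))^46] / (r − 0.0193) = A$543,334.89.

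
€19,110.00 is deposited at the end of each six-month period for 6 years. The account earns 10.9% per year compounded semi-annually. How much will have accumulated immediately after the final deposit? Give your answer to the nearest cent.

This is an ordinary annuity: 12 deposits of €19,110.00 at the end of each six-month period.
Periodic rate r = 0.109/2 per half-year; n is counted in half-years.
FV = PMT × [((1+r)^n − 1)/r] = 19,110 × [(1+r)^12 − 1] / r = €312,219.91

€312,219.91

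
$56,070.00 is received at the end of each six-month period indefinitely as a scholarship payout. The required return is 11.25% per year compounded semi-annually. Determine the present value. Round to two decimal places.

Periodic rate r = 0.1125/2 per half-year.
Level perpetuity: PV = PMT / r = 56,070 / (0.1125/2) = $996,800.00.

$996,800.00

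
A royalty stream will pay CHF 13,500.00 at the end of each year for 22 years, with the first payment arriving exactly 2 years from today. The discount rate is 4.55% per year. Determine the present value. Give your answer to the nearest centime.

Ordinary annuity of 22 payments, first payment at period 2.
Periodic rate r = 0.0455 per year.
The ordinary-annuity PV formula values the stream one period before the first payment (period 1); discount that back 1 periods:
PV₀ = 13,500 × [1 − (1+r)^−22] / r × (1+r)^−1 = CHF 177,163.24

CHF 177,163.24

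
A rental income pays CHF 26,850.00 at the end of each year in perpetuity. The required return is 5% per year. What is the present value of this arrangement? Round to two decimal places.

CHF 537,000.00

Periodic rate r = 0.05 per year.
Level perpetuity: PV = PMT / r = 26,850 / (0.05) = CHF 537,000.00.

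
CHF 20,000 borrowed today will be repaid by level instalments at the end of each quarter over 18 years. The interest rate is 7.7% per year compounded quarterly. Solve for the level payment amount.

Level ordinary annuity; solve PV = PMT × [(1 − (1+r)^−n)/r] for PMT.
Periodic rate r = 0.077/4 per quarter; n is counted in quarters.
With n = 72: PMT = 20,000 / ([(1 − (1+r)^−n)/r]) = CHF 515.66

CHF 515.66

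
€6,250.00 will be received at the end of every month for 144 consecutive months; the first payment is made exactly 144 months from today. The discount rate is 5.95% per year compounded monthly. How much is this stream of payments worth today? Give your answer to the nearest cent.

Ordinary annuity of 144 payments, first payment at period 144.
Periodic rate r = 0.0595/12 per month; n is counted in months.
The ordinary-annuity PV formula values the stream one period before the first payment (period 143); discount that back 143 periods:
PV₀ = 6,250 × [1 − (1+r)^−144] / r × (1+r)^−143 = €316,575.34

€316,575.34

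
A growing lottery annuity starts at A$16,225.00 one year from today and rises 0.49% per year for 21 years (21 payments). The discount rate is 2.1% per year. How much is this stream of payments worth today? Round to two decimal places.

Periodic rate r = 0.021 per year.
Growing ordinary annuity: PV = PMT₁ × [1 − ((1+g)/(1+r))^n] / (r − g) = 16,225 × [1 − ((1+0.0049)/(1+r))^21] / (r − 0.0049) = A$285,995.32.

A$285,995.32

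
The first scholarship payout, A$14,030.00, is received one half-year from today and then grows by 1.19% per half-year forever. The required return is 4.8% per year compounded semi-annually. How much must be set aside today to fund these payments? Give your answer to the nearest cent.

Periodic rate r = 0.048/2 per half-year.
Growing perpetuity (Gordon): PV = PMT₁ / (r − g) = 14,030 / (r − 0.0119) = A$1,159,504.13.

A$1,159,504.13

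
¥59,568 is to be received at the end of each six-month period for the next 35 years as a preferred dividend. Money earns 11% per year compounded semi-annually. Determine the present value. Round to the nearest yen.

This is an ordinary annuity: 70 payments of ¥59,568 at the end of each six-month period.
Periodic rate r = 0.11/2 per half-year; n is counted in half-years.
PV = PMT × [(1 − (1+r)^−n)/r] = 59,568 × [1 − (1+r)^−70] / r = ¥1,057,529

¥1,057,529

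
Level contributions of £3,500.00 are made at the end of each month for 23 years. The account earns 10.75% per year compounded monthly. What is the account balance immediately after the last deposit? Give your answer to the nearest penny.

This is an ordinary annuity: 276 deposits of £3,500.00 at the end of each month.
Periodic rate r = 0.1075/12 per month; n is counted in months.
FV = PMT × [((1+r)^n − 1)/r] = 3,500 × [(1+r)^276 − 1] / r = £4,189,168.28

£4,189,168.28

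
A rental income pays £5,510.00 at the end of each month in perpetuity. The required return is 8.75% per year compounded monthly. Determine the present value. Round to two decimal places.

Periodic rate r = 0.0875/12 per month.
Level perpetuity: PV = PMT / r = 5,510 / (0.0875/12) = £755,657.14.

£755,657.14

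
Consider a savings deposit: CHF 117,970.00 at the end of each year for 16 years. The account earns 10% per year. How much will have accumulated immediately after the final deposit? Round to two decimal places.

This is an ordinary annuity: 16 deposits of CHF 117,970.00 at the end of each year.
Periodic rate r = 0.1 per year.
FV = PMT × [((1+r)^n − 1)/r] = 117,970 × [(1+r)^16 − 1] / r = CHF 4,240,989.63

CHF 4,240,989.63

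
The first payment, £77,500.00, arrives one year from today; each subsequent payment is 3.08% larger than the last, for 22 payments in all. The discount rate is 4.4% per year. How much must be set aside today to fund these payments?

Periodic rate r = 0.044 per year.
Growing ordinary annuity: PV = PMT₁ × [1 − ((1+g)/(1+r))^n] / (r − g) = 77,500 × [1 − ((1+0.0308)/(1+r))^22] / (r − 0.0308) = £1,433,554.24.

£1,433,554.24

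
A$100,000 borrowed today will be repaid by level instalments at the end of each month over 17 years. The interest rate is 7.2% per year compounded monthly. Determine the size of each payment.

A$851.22

Level ordinary annuity; solve PV = PMT × [(1 − (1+r)^−n)/r] for PMT.
Periodic rate r = 0.072/12 per month; n is counted in months.
With n = 204: PMT = 100,000 / ([(1 − (1+r)^−n)/r]) = A$851.22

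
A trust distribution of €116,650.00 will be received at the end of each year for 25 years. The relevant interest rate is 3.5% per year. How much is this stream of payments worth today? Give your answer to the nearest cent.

This is an ordinary annuity: 25 payments of €116,650.00 at the end of each year.
Periodic rate r = 0.035 per year.
PV = PMT × [(1 − (1+r)^−n)/r] = 116,650 × [1 − (1+r)^−25] / r = €1,922,568.68

€1,922,568.68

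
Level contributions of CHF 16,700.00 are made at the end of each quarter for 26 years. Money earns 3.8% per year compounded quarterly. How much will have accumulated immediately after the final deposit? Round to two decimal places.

CHF 2,941,592.64

This is an ordinary annuity: 104 deposits of CHF 16,700.00 at the end of each quarter.
Periodic rate r = 0.038/4 per quarter; n is counted in quarters.
FV = PMT × [((1+r)^n − 1)/r] = 16,700 × [(1+r)^104 − 1] / r = CHF 2,941,592.64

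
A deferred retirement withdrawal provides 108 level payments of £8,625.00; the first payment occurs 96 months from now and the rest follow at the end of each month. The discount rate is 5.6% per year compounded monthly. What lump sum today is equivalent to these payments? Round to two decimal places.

£469,310.30

Ordinary annuity of 108 payments, first payment at period 96.
Periodic rate r = 0.056/12 per month; n is counted in months.
The ordinary-annuity PV formula values the stream one period before the first payment (period 95); discount that back 95 periods:
PV₀ = 8,625 × [1 − (1+r)^−108] / r × (1+r)^−95 = £469,310.30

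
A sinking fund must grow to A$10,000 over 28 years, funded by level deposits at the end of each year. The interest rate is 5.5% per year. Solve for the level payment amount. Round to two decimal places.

Level ordinary annuity; solve FV = PMT × [((1+r)^n − 1)/r] for PMT.
Periodic rate r = 0.055 per year.
With n = 28: PMT = 10,000 / ([((1+r)^n − 1)/r]) = A$158.14

A$158.14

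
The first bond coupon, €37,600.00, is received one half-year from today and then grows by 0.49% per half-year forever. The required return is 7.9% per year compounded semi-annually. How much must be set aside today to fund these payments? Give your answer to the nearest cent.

€1,086,705.20

Periodic rate r = 0.079/2 per half-year.
Growing perpetuity (Gordon): PV = PMT₁ / (r − g) = 37,600 / (r − 0.0049) = €1,086,705.20.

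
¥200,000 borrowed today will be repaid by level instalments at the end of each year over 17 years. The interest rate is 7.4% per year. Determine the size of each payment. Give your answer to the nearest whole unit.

¥21,056

Level ordinary annuity; solve PV = PMT × [(1 − (1+r)^−n)/r] for PMT.
Periodic rate r = 0.074 per year.
With n = 17: PMT = 200,000 / ([(1 − (1+r)^−n)/r]) = ¥21,056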